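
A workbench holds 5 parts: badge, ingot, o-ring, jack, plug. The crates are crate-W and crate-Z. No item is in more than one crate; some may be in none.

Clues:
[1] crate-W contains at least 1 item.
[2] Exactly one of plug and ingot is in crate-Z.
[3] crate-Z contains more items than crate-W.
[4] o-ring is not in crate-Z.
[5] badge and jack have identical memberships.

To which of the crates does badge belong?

badge: crate-Z

From (4): o-ring ∉ crate-Z.
Suppose badge ∈ crate-W: no assignment then satisfies all the clues, so badge ∉ crate-W.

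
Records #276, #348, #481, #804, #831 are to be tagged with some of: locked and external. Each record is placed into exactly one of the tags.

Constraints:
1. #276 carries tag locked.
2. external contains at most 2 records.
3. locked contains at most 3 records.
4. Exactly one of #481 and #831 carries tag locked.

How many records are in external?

2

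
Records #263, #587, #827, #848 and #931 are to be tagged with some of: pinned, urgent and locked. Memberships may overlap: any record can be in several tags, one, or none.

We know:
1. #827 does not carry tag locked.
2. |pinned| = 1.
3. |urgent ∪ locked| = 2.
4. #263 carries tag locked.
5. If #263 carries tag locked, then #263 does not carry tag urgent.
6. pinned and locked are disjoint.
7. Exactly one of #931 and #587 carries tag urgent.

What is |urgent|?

1

From (1): #827 ∉ locked.
From (4): #263 ∈ locked.
(5): #263 ∉ urgent.
(6) (disjoint): #263 ∉ pinned.
Suppose #827 ∈ urgent: no assignment then satisfies all the clues, so #827 ∉ urgent.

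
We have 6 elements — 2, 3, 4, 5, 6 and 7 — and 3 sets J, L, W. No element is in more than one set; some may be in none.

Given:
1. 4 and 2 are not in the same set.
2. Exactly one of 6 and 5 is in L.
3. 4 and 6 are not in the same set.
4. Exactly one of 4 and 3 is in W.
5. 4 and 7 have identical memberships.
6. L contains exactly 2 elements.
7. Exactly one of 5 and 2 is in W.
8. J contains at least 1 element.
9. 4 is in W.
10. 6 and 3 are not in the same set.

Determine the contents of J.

From (9): 4 ∈ W.
(1): 2 ∉ W.
(3): 6 ∉ W.
(4) (exactly one): 3 ∉ W.
(5): 7 matches 4: 7 ∉ J.
(5): 7 matches 4: 7 ∉ L.
(5): 7 matches 4: 7 ∈ W.
(7) (exactly one): 5 ∈ W.
(2) (exactly one): 6 ∈ L.
(10): 3 ∉ L.
(6): only 2 candidates remain for L, so all are in.
(8): only 1 candidates remain for J, so all are in.

J = {3}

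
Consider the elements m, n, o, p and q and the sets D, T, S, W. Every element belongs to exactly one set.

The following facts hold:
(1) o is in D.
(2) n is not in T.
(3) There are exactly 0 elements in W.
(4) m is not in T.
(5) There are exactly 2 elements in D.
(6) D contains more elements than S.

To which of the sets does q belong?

From (1): o ∈ D.
From (2): n ∉ T.
From (4): m ∉ T.
(3): W already has 0, so the rest are out.
Suppose q ∈ D: no assignment then satisfies all the clues, so q ∉ D.

q: T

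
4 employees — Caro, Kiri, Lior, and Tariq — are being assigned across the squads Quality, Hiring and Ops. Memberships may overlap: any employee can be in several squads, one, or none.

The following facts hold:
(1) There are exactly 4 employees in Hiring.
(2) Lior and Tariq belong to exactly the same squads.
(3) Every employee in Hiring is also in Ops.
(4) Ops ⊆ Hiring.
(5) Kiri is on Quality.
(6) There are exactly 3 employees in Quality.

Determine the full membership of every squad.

Quality = {Kiri, Lior, Tariq}; Hiring = {Caro, Kiri, Lior, Tariq}; Ops = {Caro, Kiri, Lior, Tariq}

From (5): Kiri ∈ Quality.
(1): only 4 candidates remain for Hiring, so all are in.
(3) with Caro ∈ Hiring: Caro ∈ Ops.
(3) with Kiri ∈ Hiring: Kiri ∈ Ops.
(3) with Lior ∈ Hiring: Lior ∈ Ops.
(3) with Tariq ∈ Hiring: Tariq ∈ Ops.
Suppose Caro ∈ Quality: no assignment then satisfies all the clues, so Caro ∉ Quality.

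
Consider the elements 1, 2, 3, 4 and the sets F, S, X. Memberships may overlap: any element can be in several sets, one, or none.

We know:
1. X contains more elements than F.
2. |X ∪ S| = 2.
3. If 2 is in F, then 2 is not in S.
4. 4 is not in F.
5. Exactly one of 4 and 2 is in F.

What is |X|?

2

From (4): 4 ∉ F.
(5) (exactly one): 2 ∈ F.
(3): 2 ∉ S.
Suppose 1 ∈ F: no assignment then satisfies all the clues, so 1 ∉ F.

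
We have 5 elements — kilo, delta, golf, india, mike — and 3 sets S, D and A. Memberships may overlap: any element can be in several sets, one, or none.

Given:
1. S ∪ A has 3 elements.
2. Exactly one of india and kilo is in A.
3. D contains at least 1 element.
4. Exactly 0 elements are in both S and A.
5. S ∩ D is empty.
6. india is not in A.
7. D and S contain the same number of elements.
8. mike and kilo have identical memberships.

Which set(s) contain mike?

mike: A

From (6): india ∉ A.
(2) (exactly one): kilo ∈ A.
(8): mike matches kilo: mike ∈ A.
Suppose mike ∈ S: no assignment then satisfies all the clues, so mike ∉ S.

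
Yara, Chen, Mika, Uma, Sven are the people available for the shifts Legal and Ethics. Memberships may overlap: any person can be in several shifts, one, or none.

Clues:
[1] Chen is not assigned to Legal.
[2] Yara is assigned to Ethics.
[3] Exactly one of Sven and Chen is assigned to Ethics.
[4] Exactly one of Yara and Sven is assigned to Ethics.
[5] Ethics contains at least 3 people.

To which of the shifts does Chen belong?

Chen: Ethics

From (1): Chen ∉ Legal.
From (2): Yara ∈ Ethics.
(4) (exactly one): Sven ∉ Ethics.
(3) (exactly one): Chen ∈ Ethics.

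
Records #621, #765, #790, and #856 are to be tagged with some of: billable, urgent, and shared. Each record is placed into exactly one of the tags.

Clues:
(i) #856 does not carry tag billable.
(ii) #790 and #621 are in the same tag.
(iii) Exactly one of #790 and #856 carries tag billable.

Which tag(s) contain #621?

#621: billable

From (i): #856 ∉ billable.
(iii) (exactly one): #790 ∈ billable.
(ii): #621 matches #790: #621 ∈ billable.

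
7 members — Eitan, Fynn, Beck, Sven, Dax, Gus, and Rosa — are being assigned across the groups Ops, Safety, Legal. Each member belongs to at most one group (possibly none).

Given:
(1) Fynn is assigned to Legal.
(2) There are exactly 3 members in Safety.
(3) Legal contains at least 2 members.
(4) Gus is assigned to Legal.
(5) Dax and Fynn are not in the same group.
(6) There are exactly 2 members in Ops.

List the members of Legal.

Legal = {Fynn, Gus}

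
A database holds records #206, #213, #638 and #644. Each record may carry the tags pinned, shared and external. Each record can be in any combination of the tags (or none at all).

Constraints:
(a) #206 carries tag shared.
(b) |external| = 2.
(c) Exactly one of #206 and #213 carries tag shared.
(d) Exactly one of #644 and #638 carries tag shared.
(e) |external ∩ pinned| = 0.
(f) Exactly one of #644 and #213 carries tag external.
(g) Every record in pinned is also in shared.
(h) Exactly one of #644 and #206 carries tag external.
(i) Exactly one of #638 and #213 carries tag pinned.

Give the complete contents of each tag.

pinned = {#638}; shared = {#206, #638}; external = {#206, #213}

From (a): #206 ∈ shared.
(c) (exactly one): #213 ∉ shared.
(g) contrapositive: #213 ∉ pinned.
(i) (exactly one): #638 ∈ pinned.
(g) with #638 ∈ pinned: #638 ∈ shared.
(d) (exactly one): #644 ∉ shared.
(g) contrapositive: #644 ∉ pinned.
Suppose #206 ∈ pinned: no assignment then satisfies all the clues, so #206 ∉ pinned.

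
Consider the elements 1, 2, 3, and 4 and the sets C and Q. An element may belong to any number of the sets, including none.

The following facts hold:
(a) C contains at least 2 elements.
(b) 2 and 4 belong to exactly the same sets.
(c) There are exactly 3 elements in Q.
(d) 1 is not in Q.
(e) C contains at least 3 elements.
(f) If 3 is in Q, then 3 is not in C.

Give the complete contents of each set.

C = {1, 2, 4}; Q = {2, 3, 4}

From (d): 1 ∉ Q.
(c): only 3 candidates remain for Q, so all are in.
(f): 3 ∉ C.
(e): only 3 candidates remain for C, so all are in.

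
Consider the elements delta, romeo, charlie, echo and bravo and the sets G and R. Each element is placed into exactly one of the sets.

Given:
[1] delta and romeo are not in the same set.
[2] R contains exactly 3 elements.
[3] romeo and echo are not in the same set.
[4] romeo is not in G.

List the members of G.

From (4): romeo ∉ G.
Only one set left: romeo ∈ R.
(1): delta ∉ R.
(3): echo ∉ R.
Only one set left: delta ∈ G.
Only one set left: echo ∈ G.
(2): only 3 candidates remain for R, so all are in.

G = {delta, echo}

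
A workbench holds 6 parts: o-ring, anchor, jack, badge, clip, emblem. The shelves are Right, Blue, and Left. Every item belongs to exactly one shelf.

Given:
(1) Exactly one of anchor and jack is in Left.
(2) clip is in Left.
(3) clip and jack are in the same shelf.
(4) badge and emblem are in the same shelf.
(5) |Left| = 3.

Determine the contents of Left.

Left = {clip, jack, o-ring}

From (2): clip ∈ Left.
(3): jack matches clip: jack ∉ Right.
(3): jack matches clip: jack ∉ Blue.
(3): jack matches clip: jack ∈ Left.
(1) (exactly one): anchor ∉ Left.
Suppose o-ring ∉ Left: no assignment then satisfies all the clues, so o-ring ∈ Left.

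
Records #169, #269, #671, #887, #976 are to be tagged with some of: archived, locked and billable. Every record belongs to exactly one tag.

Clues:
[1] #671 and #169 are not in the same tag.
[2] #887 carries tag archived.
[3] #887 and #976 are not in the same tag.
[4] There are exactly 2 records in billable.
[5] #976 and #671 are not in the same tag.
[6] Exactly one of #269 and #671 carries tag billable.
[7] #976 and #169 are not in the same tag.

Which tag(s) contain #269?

#269: billable

From (2): #887 ∈ archived.
(3): #976 ∉ archived.
Suppose #269 ∈ archived: no assignment then satisfies all the clues, so #269 ∉ archived.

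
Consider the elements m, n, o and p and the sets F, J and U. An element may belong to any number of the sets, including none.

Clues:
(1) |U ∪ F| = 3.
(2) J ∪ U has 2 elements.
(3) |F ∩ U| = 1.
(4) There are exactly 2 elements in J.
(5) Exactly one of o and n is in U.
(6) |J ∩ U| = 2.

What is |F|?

2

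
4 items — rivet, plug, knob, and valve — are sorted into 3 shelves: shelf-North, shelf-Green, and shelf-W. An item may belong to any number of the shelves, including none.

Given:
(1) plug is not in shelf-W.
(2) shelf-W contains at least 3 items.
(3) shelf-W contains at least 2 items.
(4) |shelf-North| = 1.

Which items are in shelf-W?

shelf-W = {knob, rivet, valve}

From (1): plug ∉ shelf-W.
(2): only 3 candidates remain for shelf-W, so all are in.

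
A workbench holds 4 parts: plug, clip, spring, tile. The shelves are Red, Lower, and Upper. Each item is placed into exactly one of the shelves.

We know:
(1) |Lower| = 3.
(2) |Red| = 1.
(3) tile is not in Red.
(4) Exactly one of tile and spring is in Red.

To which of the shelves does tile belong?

From (3): tile ∉ Red.
(4) (exactly one): spring ∈ Red.
(1): only 3 candidates remain for Lower, so all are in.

tile: Lower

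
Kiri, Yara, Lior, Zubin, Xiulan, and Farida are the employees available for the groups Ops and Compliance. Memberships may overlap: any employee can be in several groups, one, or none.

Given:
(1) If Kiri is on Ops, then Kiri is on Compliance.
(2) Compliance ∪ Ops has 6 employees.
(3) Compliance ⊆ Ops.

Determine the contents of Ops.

Ops = {Farida, Kiri, Lior, Xiulan, Yara, Zubin}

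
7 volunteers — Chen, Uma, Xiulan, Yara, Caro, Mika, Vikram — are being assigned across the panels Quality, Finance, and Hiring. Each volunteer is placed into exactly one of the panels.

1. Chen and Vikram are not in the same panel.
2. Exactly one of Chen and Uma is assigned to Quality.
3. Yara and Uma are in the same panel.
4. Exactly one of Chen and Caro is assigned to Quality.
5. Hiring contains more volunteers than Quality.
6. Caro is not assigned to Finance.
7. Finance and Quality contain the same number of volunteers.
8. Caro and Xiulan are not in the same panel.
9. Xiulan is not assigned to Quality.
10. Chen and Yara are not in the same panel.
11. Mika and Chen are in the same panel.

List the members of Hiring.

Hiring = {Caro, Uma, Yara}

From (6): Caro ∉ Finance.
From (9): Xiulan ∉ Quality.
Suppose Chen ∈ Hiring: no assignment then satisfies all the clues, so Chen ∉ Hiring.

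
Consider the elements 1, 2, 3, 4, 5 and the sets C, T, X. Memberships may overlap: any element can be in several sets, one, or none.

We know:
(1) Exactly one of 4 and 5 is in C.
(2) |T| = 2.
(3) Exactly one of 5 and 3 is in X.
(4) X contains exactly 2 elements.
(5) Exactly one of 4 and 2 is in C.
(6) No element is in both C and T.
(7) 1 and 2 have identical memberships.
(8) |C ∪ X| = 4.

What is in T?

T = {3, 4}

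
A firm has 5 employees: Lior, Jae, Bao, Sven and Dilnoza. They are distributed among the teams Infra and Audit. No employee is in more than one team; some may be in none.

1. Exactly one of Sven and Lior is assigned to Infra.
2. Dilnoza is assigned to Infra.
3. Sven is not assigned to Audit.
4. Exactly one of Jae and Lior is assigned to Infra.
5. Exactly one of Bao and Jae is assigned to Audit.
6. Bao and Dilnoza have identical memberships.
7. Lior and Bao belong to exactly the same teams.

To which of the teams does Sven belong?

From (2): Dilnoza ∈ Infra.
From (3): Sven ∉ Audit.
(6): Bao matches Dilnoza: Bao ∈ Infra.
(7): Lior matches Bao: Lior ∈ Infra.
(1) (exactly one): Sven ∉ Infra.
(4) (exactly one): Jae ∉ Infra.
(5) (exactly one): Jae ∈ Audit.

Sven: none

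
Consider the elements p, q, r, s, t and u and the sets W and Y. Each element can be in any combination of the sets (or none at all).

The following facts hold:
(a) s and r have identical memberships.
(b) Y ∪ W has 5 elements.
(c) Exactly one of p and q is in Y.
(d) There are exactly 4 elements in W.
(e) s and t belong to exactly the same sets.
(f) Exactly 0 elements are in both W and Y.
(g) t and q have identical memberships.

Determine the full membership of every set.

W = {q, r, s, t}; Y = {p}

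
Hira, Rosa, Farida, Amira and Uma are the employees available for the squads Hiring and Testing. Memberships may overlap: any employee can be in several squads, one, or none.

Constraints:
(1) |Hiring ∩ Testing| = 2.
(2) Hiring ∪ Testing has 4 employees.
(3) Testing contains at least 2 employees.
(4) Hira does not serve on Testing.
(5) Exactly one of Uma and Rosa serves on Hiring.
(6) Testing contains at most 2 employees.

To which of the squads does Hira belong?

Hira: Hiring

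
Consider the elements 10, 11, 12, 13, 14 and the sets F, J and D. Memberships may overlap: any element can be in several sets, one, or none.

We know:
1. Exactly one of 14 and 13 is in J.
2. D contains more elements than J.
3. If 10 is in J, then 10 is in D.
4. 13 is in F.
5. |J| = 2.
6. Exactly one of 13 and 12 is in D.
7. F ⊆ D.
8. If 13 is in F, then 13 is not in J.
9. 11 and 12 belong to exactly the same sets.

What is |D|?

3

From (4): 13 ∈ F.
(7) with 13 ∈ F: 13 ∈ D.
(8): 13 ∉ J.
(1) (exactly one): 14 ∈ J.
(6) (exactly one): 12 ∉ D.
(7) contrapositive: 12 ∉ F.
(9): 11 matches 12: 11 ∉ F.
(9): 11 matches 12: 11 ∉ D.
Suppose 10 ∉ J: no assignment then satisfies all the clues, so 10 ∈ J.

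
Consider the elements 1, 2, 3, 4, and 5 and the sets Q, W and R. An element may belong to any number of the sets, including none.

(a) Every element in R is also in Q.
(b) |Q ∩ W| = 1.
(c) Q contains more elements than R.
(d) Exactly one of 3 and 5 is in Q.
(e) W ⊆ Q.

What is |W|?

1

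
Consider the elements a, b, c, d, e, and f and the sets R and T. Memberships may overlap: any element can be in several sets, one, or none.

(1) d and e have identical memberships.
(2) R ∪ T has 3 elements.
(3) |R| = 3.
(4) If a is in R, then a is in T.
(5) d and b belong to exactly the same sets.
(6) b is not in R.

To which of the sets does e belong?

e: none

From (6): b ∉ R.
(5): d matches b: d ∉ R.
(1): e matches d: e ∉ R.
(3): only 3 candidates remain for R, so all are in.
(4): a ∈ T.
Suppose e ∈ T: no assignment then satisfies all the clues, so e ∉ T.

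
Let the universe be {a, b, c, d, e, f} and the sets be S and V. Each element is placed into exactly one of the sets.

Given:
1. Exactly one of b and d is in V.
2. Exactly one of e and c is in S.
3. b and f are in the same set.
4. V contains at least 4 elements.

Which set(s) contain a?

a: V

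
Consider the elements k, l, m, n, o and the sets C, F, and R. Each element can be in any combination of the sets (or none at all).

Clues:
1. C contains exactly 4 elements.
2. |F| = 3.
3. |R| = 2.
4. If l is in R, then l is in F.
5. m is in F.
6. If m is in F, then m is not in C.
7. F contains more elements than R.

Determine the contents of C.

From (5): m ∈ F.
(6): m ∉ C.
(1): only 4 candidates remain for C, so all are in.

C = {k, l, n, o}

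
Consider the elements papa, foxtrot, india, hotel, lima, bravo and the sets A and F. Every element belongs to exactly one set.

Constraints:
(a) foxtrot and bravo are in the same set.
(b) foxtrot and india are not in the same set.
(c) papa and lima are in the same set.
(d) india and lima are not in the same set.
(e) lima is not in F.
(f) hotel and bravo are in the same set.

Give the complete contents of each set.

A = {bravo, foxtrot, hotel, lima, papa}; F = {india}

From (e): lima ∉ F.
(c): papa matches lima: papa ∉ F.
Only one set left: papa ∈ A.
Only one set left: lima ∈ A.
(d): india ∉ A.
Only one set left: india ∈ F.
(b): foxtrot ∉ F.
Only one set left: foxtrot ∈ A.
(a): bravo matches foxtrot: bravo ∈ A.
(f): hotel matches bravo: hotel ∈ A.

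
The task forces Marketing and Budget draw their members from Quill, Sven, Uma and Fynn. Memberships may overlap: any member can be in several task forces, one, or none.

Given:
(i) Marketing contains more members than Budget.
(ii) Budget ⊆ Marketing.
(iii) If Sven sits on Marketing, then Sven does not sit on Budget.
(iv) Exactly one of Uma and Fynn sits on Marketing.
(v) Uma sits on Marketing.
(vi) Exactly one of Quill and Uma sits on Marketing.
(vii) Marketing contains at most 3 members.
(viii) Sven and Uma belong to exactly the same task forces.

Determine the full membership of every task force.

From (v): Uma ∈ Marketing.
(iv) (exactly one): Fynn ∉ Marketing.
(vi) (exactly one): Quill ∉ Marketing.
(viii): Sven matches Uma: Sven ∈ Marketing.
(ii) contrapositive: Quill ∉ Budget.
(ii) contrapositive: Fynn ∉ Budget.
(iii): Sven ∉ Budget.
(viii): Uma matches Sven: Uma ∉ Budget.

Marketing = {Sven, Uma}; Budget = {}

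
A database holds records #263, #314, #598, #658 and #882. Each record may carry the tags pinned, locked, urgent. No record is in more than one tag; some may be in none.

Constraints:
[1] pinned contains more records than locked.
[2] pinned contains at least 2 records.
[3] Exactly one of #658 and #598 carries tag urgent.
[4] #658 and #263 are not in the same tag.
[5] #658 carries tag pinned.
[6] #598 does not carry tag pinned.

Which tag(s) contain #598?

#598: urgent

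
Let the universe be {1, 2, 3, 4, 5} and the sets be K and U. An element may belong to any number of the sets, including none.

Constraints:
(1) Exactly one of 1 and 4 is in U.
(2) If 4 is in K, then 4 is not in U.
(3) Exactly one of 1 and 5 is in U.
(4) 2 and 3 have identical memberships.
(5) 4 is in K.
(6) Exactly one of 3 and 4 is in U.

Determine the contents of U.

U = {1, 2, 3}

From (5): 4 ∈ K.
(2): 4 ∉ U.
(6) (exactly one): 3 ∈ U.
(1) (exactly one): 1 ∈ U.
(3) (exactly one): 5 ∉ U.
(4): 2 matches 3: 2 ∈ U.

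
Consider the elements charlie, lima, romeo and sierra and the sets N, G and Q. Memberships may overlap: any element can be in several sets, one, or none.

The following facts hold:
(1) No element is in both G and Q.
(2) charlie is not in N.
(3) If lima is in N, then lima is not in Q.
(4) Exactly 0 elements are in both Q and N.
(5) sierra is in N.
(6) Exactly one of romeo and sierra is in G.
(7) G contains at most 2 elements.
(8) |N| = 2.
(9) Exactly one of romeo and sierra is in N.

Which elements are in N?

From (2): charlie ∉ N.
From (5): sierra ∈ N.
(9) (exactly one): romeo ∉ N.
(8): only 2 candidates remain for N, so all are in.
(3): lima ∉ Q.

N = {lima, sierra}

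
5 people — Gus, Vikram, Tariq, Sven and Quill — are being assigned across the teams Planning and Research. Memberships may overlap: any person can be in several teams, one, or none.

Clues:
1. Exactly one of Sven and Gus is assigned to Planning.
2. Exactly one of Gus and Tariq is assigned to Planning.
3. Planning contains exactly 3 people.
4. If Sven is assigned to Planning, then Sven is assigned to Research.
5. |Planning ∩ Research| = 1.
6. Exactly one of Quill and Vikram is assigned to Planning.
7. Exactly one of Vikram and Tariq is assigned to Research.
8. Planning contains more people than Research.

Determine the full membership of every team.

Planning = {Quill, Sven, Tariq}; Research = {Sven, Vikram}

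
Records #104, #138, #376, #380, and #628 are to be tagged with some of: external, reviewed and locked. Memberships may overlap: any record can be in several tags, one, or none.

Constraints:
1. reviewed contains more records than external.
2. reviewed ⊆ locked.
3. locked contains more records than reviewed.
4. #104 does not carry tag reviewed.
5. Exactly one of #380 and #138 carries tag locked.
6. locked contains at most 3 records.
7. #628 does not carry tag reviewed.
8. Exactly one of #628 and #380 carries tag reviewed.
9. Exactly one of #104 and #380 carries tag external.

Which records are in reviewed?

From (4): #104 ∉ reviewed.
From (7): #628 ∉ reviewed.
(8) (exactly one): #380 ∈ reviewed.
(2) with #380 ∈ reviewed: #380 ∈ locked.
(5) (exactly one): #138 ∉ locked.
(2) contrapositive: #138 ∉ reviewed.
Suppose #376 ∉ reviewed: no assignment then satisfies all the clues, so #376 ∈ reviewed.

reviewed = {#376, #380}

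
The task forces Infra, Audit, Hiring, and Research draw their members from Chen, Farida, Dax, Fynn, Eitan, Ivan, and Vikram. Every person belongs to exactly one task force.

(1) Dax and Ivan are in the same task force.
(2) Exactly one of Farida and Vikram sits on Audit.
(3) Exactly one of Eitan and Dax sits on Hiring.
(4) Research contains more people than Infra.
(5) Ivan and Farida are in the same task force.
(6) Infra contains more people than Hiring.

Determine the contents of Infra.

Infra = {Chen, Fynn}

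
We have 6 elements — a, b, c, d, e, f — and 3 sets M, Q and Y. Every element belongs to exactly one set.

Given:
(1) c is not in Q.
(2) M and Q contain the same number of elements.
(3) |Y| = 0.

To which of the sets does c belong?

c: M

From (1): c ∉ Q.
(3): Y already has 0, so the rest are out.
Only one set left: c ∈ M.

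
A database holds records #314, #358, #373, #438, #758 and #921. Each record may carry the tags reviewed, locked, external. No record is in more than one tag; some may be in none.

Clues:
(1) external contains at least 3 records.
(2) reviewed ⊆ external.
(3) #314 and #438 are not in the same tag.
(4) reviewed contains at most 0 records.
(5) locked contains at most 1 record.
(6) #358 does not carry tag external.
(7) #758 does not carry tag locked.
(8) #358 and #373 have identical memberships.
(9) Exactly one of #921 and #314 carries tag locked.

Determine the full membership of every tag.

reviewed = {}; locked = {#314}; external = {#438, #758, #921}

From (6): #358 ∉ external.
From (7): #758 ∉ locked.
(2) contrapositive: #358 ∉ reviewed.
(4): reviewed already has 0, so the rest are out.
(8): #373 matches #358: #373 ∉ external.
Suppose #314 ∉ locked: no assignment then satisfies all the clues, so #314 ∈ locked.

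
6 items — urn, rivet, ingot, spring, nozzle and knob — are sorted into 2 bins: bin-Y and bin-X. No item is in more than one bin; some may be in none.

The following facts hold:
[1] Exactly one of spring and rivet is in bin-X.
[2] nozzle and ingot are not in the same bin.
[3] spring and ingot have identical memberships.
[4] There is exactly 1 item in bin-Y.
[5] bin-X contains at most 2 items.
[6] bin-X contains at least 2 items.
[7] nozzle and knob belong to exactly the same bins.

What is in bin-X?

bin-X = {ingot, spring}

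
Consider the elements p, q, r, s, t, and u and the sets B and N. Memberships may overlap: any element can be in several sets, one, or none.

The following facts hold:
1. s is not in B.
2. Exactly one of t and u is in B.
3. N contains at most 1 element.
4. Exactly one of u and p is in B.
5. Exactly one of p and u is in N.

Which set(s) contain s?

s: none

From (1): s ∉ B.
Suppose s ∈ N: no assignment then satisfies all the clues, so s ∉ N.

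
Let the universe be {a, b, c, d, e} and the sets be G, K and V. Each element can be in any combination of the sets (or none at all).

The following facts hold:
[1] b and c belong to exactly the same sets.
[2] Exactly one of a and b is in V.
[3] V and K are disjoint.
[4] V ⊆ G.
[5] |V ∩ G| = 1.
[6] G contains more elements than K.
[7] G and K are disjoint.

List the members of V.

V = {a}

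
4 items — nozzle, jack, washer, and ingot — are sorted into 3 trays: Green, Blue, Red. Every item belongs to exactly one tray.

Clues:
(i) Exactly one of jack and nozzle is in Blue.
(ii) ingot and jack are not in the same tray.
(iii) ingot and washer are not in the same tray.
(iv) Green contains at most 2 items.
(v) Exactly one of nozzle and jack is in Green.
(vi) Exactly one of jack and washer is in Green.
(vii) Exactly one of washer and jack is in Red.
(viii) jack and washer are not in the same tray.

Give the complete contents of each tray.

Green = {jack}; Blue = {ingot, nozzle}; Red = {washer}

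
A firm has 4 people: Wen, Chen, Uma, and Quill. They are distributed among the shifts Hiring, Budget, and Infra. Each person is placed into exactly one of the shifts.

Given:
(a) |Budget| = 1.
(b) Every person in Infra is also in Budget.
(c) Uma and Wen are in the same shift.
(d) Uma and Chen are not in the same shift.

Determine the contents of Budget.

Budget = {Chen}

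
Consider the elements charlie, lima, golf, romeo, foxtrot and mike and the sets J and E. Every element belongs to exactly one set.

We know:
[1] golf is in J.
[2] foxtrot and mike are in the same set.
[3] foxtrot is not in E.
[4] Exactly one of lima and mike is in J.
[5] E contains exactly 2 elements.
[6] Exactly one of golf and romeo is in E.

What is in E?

From (1): golf ∈ J.
From (3): foxtrot ∉ E.
(2): mike matches foxtrot: mike ∉ E.
(6) (exactly one): romeo ∈ E.
Only one set left: foxtrot ∈ J.
Only one set left: mike ∈ J.
(4) (exactly one): lima ∉ J.
Only one set left: lima ∈ E.
(5): E already has 2, so the rest are out.
Only one set left: charlie ∈ J.

E = {lima, romeo}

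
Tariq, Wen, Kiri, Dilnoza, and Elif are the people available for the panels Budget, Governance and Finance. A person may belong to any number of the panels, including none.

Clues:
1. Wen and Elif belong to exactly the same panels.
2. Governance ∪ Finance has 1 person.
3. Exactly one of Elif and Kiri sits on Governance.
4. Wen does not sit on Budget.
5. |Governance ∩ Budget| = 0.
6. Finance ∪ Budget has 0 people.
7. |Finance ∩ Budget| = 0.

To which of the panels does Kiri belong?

Kiri: Governance

From (4): Wen ∉ Budget.
(1): Elif matches Wen: Elif ∉ Budget.
Suppose Kiri ∈ Budget: no assignment then satisfies all the clues, so Kiri ∉ Budget.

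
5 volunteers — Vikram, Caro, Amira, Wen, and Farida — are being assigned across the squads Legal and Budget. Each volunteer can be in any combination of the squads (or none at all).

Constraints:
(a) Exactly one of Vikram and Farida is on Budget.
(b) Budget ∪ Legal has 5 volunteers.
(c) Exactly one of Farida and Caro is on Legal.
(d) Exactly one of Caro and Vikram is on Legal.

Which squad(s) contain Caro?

Caro: Budget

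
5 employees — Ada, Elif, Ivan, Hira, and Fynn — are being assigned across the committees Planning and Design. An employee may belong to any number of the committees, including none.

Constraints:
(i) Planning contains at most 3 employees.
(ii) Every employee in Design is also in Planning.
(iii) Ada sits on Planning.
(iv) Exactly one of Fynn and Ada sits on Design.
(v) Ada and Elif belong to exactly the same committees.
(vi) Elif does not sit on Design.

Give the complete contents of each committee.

From (iii): Ada ∈ Planning.
From (vi): Elif ∉ Design.
(v): Elif matches Ada: Elif ∈ Planning.
(v): Ada matches Elif: Ada ∉ Design.
(iv) (exactly one): Fynn ∈ Design.
(ii) with Fynn ∈ Design: Fynn ∈ Planning.
(i): Planning already has 3, so the rest are out.
(ii) contrapositive: Ivan ∉ Design.
(ii) contrapositive: Hira ∉ Design.

Planning = {Ada, Elif, Fynn}; Design = {Fynn}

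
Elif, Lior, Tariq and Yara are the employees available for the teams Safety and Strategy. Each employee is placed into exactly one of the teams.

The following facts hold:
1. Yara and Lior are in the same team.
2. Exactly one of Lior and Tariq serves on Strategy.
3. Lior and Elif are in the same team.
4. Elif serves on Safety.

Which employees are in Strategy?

From (4): Elif ∈ Safety.
(3): Lior matches Elif: Lior ∈ Safety.
(1): Yara matches Lior: Yara ∈ Safety.
(2) (exactly one): Tariq ∈ Strategy.

Strategy = {Tariq}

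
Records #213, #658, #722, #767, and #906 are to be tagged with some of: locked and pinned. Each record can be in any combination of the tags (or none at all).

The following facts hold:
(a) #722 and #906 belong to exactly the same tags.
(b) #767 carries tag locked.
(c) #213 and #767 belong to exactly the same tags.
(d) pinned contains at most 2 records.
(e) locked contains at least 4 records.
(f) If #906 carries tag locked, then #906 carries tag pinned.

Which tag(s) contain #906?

#906: locked, pinned

From (b): #767 ∈ locked.
(c): #213 matches #767: #213 ∈ locked.
Suppose #906 ∉ locked: no assignment then satisfies all the clues, so #906 ∈ locked.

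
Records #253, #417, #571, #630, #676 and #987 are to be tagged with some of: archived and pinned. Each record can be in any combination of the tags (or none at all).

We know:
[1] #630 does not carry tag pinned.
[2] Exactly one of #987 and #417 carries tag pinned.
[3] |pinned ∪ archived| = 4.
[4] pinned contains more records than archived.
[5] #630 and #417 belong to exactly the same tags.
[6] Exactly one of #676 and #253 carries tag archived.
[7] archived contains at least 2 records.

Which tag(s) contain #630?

From (1): #630 ∉ pinned.
(5): #417 matches #630: #417 ∉ pinned.
(2) (exactly one): #987 ∈ pinned.
Suppose #630 ∈ archived: no assignment then satisfies all the clues, so #630 ∉ archived.

#630: none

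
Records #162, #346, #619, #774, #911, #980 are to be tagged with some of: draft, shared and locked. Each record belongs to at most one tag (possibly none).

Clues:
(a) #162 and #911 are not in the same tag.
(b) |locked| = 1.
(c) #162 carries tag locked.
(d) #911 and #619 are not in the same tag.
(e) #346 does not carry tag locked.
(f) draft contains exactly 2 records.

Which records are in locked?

locked = {#162}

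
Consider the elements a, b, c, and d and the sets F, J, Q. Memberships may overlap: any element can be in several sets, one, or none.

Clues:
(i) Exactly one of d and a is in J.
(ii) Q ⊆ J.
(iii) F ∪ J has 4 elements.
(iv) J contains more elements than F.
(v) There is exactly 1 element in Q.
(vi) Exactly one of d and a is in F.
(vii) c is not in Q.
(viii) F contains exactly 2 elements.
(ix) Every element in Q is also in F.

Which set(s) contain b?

b: F, J, Q

From (vii): c ∉ Q.
Suppose b ∉ F: no assignment then satisfies all the clues, so b ∈ F.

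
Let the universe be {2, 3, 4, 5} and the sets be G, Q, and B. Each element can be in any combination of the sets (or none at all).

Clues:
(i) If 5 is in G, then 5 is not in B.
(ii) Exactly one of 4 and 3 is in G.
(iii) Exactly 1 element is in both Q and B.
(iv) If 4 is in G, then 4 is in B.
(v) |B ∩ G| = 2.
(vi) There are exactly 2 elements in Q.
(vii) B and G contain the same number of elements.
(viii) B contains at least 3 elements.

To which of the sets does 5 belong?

5: G, Q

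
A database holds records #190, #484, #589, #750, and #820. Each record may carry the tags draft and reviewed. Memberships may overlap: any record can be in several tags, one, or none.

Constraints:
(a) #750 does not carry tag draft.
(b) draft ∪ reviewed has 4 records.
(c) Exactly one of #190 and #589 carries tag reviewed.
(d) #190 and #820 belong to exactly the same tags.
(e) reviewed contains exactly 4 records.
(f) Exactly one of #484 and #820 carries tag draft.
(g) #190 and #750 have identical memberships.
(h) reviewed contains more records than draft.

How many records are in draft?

1

From (a): #750 ∉ draft.
(g): #190 matches #750: #190 ∉ draft.
(d): #820 matches #190: #820 ∉ draft.
(f) (exactly one): #484 ∈ draft.
Suppose #190 ∉ reviewed: no assignment then satisfies all the clues, so #190 ∈ reviewed.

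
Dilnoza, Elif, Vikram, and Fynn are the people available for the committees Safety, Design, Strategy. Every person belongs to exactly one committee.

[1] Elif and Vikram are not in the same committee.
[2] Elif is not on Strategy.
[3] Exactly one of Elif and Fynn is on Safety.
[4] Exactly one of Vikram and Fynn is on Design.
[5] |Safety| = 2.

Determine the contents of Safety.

From (2): Elif ∉ Strategy.
Suppose Dilnoza ∉ Safety: no assignment then satisfies all the clues, so Dilnoza ∈ Safety.

Safety = {Dilnoza, Elif}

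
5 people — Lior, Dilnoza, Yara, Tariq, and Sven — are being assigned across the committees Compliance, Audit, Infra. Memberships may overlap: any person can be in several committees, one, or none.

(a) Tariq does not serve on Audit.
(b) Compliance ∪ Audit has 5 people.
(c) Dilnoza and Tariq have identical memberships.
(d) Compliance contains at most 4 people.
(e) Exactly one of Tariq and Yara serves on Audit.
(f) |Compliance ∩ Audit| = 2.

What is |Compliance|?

From (a): Tariq ∉ Audit.
(c): Dilnoza matches Tariq: Dilnoza ∉ Audit.
(e) (exactly one): Yara ∈ Audit.
Suppose Lior ∉ Audit: no assignment then satisfies all the clues, so Lior ∈ Audit.

4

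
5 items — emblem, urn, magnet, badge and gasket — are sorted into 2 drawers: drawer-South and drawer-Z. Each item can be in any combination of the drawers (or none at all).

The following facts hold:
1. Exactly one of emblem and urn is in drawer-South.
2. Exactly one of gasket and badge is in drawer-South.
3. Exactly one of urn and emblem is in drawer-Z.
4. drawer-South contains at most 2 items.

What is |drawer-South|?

2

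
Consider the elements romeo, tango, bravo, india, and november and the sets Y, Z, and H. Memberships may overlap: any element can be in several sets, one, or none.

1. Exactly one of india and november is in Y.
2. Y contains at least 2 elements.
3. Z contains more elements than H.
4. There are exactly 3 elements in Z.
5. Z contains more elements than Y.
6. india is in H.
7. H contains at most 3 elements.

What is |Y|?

2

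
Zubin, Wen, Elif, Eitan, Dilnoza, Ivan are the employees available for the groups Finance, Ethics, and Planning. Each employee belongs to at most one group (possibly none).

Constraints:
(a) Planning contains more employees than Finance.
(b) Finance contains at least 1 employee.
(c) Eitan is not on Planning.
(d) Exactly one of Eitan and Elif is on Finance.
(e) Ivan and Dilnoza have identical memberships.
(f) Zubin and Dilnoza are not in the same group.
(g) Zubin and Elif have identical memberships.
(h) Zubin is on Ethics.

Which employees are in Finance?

Finance = {Eitan}

From (c): Eitan ∉ Planning.
From (h): Zubin ∈ Ethics.
(f): Dilnoza ∉ Ethics.
(g): Elif matches Zubin: Elif ∉ Finance.
(g): Elif matches Zubin: Elif ∈ Ethics.
(d) (exactly one): Eitan ∈ Finance.
(e): Ivan matches Dilnoza: Ivan ∉ Ethics.
Suppose Wen ∈ Finance: no assignment then satisfies all the clues, so Wen ∉ Finance.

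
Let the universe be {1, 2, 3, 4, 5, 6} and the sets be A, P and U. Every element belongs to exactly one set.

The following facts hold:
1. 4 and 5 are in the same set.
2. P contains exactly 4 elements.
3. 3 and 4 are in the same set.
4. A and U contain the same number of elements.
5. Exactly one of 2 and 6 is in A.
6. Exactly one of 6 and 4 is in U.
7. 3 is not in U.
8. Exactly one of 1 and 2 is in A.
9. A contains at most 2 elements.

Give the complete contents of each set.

From (7): 3 ∉ U.
(3): 4 matches 3: 4 ∉ U.
(6) (exactly one): 6 ∈ U.
(1): 5 matches 4: 5 ∉ U.
(5) (exactly one): 2 ∈ A.
(8) (exactly one): 1 ∉ A.
(2): only 4 candidates remain for P, so all are in.

A = {2}; P = {1, 3, 4, 5}; U = {6}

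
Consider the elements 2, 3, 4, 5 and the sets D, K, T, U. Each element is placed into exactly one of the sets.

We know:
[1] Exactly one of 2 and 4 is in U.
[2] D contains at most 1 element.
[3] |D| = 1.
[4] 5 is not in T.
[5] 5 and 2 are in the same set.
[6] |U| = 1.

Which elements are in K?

K = {2, 5}

From (4): 5 ∉ T.
(5): 2 matches 5: 2 ∉ T.
Suppose 2 ∉ K: no assignment then satisfies all the clues, so 2 ∈ K.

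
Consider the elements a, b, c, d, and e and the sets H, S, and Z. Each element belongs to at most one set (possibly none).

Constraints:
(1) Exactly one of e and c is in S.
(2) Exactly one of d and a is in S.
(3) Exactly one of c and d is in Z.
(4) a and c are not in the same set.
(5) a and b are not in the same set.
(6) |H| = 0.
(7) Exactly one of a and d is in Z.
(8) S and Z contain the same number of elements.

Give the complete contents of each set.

H = {}; S = {a, e}; Z = {b, d}

(6): H already has 0, so the rest are out.
Suppose a ∉ S: no assignment then satisfies all the clues, so a ∈ S.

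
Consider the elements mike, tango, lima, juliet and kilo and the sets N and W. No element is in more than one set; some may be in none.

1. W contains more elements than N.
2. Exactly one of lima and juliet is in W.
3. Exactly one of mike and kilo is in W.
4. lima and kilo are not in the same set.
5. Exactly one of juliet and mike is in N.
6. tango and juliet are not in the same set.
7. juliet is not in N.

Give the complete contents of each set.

From (7): juliet ∉ N.
(5) (exactly one): mike ∈ N.
(3) (exactly one): kilo ∈ W.
(4): lima ∉ W.
(2) (exactly one): juliet ∈ W.
(6): tango ∉ W.
Suppose tango ∈ N: no assignment then satisfies all the clues, so tango ∉ N.

N = {mike}; W = {juliet, kilo}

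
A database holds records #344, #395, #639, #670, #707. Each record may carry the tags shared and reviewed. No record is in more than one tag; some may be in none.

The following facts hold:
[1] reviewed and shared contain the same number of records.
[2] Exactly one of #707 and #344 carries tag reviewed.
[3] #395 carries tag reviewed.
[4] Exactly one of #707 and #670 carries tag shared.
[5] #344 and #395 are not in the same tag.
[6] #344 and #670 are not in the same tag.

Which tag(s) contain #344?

#344: none

From (3): #395 ∈ reviewed.
(5): #344 ∉ reviewed.
(2) (exactly one): #707 ∈ reviewed.
(4) (exactly one): #670 ∈ shared.
(6): #344 ∉ shared.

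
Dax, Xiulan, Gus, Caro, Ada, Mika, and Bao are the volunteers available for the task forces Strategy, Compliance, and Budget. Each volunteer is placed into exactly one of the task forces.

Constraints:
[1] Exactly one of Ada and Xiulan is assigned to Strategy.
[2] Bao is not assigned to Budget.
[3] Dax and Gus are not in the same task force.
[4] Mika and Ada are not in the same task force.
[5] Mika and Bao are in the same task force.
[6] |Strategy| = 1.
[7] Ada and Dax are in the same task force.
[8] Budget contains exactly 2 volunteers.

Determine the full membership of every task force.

Strategy = {Xiulan}; Compliance = {Bao, Caro, Gus, Mika}; Budget = {Ada, Dax}

From (2): Bao ∉ Budget.
(5): Mika matches Bao: Mika ∉ Budget.
Suppose Dax ∈ Strategy: no assignment then satisfies all the clues, so Dax ∉ Strategy.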